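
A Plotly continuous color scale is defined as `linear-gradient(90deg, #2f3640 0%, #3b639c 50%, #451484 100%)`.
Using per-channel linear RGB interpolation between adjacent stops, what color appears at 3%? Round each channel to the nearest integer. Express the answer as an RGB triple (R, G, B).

(48, 57, 70)

3% lies between the 0% and 50% stops, so the local fraction is t = (3 − 0)/(50 − 0) = 3/50 ≈ 0.06.
#2f3640 → (47, 54, 64); #3b639c → (59, 99, 156).
R = 47 + 0.06 × (59 − 47) = 47.72 → 48
G = 54 + 0.06 × (99 − 54) = 56.7 → 57
B = 64 + 0.06 × (156 − 64) = 69.52 → 70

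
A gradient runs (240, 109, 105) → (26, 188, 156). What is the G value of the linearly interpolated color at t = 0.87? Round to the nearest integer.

178

G = 109 + 0.87 × (188 − 109) = 177.73 → 178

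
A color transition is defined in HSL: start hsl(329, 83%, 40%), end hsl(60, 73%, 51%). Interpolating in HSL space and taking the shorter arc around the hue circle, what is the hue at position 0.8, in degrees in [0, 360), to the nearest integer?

Hue: 60 − 329 = -269°, but |-269| > 180 so the shorter arc goes the other way: Δh = -269 + 360 = 91°.
H = 329 + 0.8 × (91) = 401.8 → 402 → 402 mod 360 = 42°

42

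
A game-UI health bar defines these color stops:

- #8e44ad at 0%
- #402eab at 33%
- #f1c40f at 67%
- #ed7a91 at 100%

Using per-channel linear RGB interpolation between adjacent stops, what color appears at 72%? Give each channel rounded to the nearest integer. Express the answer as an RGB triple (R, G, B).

(240, 185, 35)

72% lies between the 67% and 100% stops, so the local fraction is t = (72 − 67)/(100 − 67) = 5/33 ≈ 0.1515.
#f1c40f → (241, 196, 15); #ed7a91 → (237, 122, 145).
R = 241 + 0.1515 × (237 − 241) = 240.394 → 240
G = 196 + 0.1515 × (122 − 196) = 184.789 → 185
B = 15 + 0.1515 × (145 − 15) = 34.695 → 35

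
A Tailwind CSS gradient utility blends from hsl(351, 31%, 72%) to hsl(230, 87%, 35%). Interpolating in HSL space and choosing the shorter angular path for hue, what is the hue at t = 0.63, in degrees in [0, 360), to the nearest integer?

Hue arc: Δh = 230 − 351 = -121° (|Δh| ≤ 180, already the shorter path).
H = 351 + 0.63 × (-121) = 274.77 → 275°

275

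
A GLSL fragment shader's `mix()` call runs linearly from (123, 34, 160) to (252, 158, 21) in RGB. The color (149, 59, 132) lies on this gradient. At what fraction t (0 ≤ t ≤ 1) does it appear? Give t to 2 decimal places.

0.20

Invert the lerp on the B channel (largest span, 139): t = (132 − 160) / (21 − 160) = -28/-139 = 0.20144.
Check on R: (149 − 123)/(252 − 123) = 0.2016 ✓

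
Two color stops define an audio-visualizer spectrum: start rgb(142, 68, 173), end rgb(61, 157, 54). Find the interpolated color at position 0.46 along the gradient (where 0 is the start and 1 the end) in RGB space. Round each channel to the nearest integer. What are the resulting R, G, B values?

(105, 109, 118)

R = 142 + 0.46 × (61 − 142) = 142 + 0.46 × -81 = 104.74 → 105
G = 68 + 0.46 × (157 − 68) = 68 + 0.46 × 89 = 108.94 → 109
B = 173 + 0.46 × (54 − 173) = 173 + 0.46 × -119 = 118.26 → 118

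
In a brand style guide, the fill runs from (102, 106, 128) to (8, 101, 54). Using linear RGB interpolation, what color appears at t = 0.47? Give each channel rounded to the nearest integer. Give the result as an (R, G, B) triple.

R = 102 + 0.47 × (8 − 102) = 102 + 0.47 × -94 = 57.82 → 58
G = 106 + 0.47 × (101 − 106) = 106 + 0.47 × -5 = 103.65 → 104
B = 128 + 0.47 × (54 − 128) = 128 + 0.47 × -74 = 93.22 → 93
So the blended color is (58, 104, 93), about #3a685d.

(58, 104, 93)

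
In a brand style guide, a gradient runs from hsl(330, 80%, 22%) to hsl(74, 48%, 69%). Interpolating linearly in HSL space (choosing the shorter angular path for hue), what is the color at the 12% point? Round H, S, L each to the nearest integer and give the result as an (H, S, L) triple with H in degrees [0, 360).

(342, 76, 28)

Hue: 74 − 330 = -256°, but |-256| > 180 so the shorter arc goes the other way: Δh = -256 + 360 = 104°.
H = 330 + 0.12 × (104) = 342.48 → 342°
S = 80 + 0.12 × (48 − 80) = 76.16 → 76%
L = 22 + 0.12 × (69 − 22) = 27.64 → 28%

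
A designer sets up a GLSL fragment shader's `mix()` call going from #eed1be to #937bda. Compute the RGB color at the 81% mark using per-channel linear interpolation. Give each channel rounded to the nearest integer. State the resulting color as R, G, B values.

#eed1be → (238, 209, 190); #937bda → (147, 123, 218).
81% corresponds to t = 0.81.
R = 238 + 0.81 × (147 − 238) = 238 + 0.81 × -91 = 164.29 → 164
G = 209 + 0.81 × (123 − 209) = 209 + 0.81 × -86 = 139.34 → 139
B = 190 + 0.81 × (218 − 190) = 190 + 0.81 × 28 = 212.68 → 213

(164, 139, 213)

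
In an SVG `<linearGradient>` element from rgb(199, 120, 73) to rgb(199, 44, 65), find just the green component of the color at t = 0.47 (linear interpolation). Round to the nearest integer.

84

G = 120 + 0.47 × (44 − 120) = 84.28 → 84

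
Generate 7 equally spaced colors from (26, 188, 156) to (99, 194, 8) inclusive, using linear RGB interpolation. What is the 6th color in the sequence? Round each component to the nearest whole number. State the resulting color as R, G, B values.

(87, 193, 33)

With 7 swatches and endpoints inclusive, swatch 6 sits at t = (6 − 1)/(7 − 1) = 5/6 ≈ 0.8333.
R = 26 + 0.8333 × (99 − 26) = 86.831 → 87
G = 188 + 0.8333 × (194 − 188) = 193 → 193
B = 156 + 0.8333 × (8 − 156) = 32.672 → 33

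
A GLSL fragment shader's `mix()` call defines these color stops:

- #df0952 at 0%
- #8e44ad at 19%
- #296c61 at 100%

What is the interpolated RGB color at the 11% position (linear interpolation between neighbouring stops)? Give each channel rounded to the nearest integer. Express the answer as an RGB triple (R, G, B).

11% lies between the 0% and 19% stops, so the local fraction is t = (11 − 0)/(19 − 0) = 11/19 ≈ 0.5789.
#df0952 → (223, 9, 82); #8e44ad → (142, 68, 173).
R = 223 + 0.5789 × (142 − 223) = 176.109 → 176
G = 9 + 0.5789 × (68 − 9) = 43.155 → 43
B = 82 + 0.5789 × (173 − 82) = 134.68 → 135

(176, 43, 135)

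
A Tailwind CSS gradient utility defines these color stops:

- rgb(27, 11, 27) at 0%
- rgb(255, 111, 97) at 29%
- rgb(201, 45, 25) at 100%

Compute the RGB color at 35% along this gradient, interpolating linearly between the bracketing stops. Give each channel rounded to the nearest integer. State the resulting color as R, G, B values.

(250, 105, 91)

35% lies between the 29% and 100% stops, so the local fraction is t = (35 − 29)/(100 − 29) = 6/71 ≈ 0.0845.
R = 255 + 0.0845 × (201 − 255) = 250.437 → 250
G = 111 + 0.0845 × (45 − 111) = 105.423 → 105
B = 97 + 0.0845 × (25 − 97) = 90.916 → 91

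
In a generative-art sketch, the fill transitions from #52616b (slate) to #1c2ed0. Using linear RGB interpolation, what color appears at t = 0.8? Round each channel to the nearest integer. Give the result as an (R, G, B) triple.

(39, 56, 188)

#52616b → (82, 97, 107); #1c2ed0 → (28, 46, 208).
R = 82 + 0.8 × (28 − 82) = 82 + 0.8 × -54 = 38.8 → 39
G = 97 + 0.8 × (46 − 97) = 97 + 0.8 × -51 = 56.2 → 56
B = 107 + 0.8 × (208 − 107) = 107 + 0.8 × 101 = 187.8 → 188
So the blended color is (39, 56, 188), about #2738bc.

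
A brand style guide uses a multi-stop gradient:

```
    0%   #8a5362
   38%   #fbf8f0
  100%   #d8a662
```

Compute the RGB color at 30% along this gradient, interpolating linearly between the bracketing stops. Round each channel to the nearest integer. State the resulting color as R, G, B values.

30% lies between the 0% and 38% stops, so the local fraction is t = (30 − 0)/(38 − 0) = 30/38 ≈ 0.7895.
#8a5362 → (138, 83, 98); #fbf8f0 → (251, 248, 240).
R = 138 + 0.7895 × (251 − 138) = 227.214 → 227
G = 83 + 0.7895 × (248 − 83) = 213.267 → 213
B = 98 + 0.7895 × (240 − 98) = 210.109 → 210

(227, 213, 210)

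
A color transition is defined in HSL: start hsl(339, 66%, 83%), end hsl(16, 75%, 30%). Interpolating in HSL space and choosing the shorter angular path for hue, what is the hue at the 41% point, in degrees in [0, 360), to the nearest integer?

Hue: 16 − 339 = -323°, but |-323| > 180 so the shorter arc goes the other way: Δh = -323 + 360 = 37°.
H = 339 + 0.41 × (37) = 354.17 → 354°

354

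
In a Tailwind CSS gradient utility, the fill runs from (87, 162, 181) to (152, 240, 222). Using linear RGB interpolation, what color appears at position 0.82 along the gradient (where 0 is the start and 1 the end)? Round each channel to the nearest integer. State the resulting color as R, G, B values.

(140, 226, 215)

R = 87 + 0.82 × (152 − 87) = 87 + 0.82 × 65 = 140.3 → 140
G = 162 + 0.82 × (240 − 162) = 162 + 0.82 × 78 = 225.96 → 226
B = 181 + 0.82 × (222 − 181) = 181 + 0.82 × 41 = 214.62 → 215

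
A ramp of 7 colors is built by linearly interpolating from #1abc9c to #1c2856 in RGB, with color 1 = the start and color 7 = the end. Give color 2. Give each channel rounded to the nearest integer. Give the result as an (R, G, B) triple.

(26, 163, 144)

With 7 swatches and endpoints inclusive, swatch 2 sits at t = (2 − 1)/(7 − 1) = 1/6 ≈ 0.1667.
#1abc9c → (26, 188, 156); #1c2856 → (28, 40, 86).
R = 26 + 0.1667 × (28 − 26) = 26.333 → 26
G = 188 + 0.1667 × (40 − 188) = 163.328 → 163
B = 156 + 0.1667 × (86 − 156) = 144.331 → 144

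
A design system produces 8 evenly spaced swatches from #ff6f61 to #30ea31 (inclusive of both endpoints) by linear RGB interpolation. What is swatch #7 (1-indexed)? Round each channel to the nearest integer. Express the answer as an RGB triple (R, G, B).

With 8 swatches and endpoints inclusive, swatch 7 sits at t = (7 − 1)/(8 − 1) = 6/7 ≈ 0.8571.
#ff6f61 → (255, 111, 97); #30ea31 → (48, 234, 49).
R = 255 + 0.8571 × (48 − 255) = 77.58 → 78
G = 111 + 0.8571 × (234 − 111) = 216.423 → 216
B = 97 + 0.8571 × (49 − 97) = 55.859 → 56

(78, 216, 56)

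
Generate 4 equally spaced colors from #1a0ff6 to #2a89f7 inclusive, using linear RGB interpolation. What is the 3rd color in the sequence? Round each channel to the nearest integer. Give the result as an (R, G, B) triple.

(37, 96, 247)

With 4 swatches and endpoints inclusive, swatch 3 sits at t = (3 − 1)/(4 − 1) = 2/3 ≈ 0.6667.
#1a0ff6 → (26, 15, 246); #2a89f7 → (42, 137, 247).
R = 26 + 0.6667 × (42 − 26) = 36.667 → 37
G = 15 + 0.6667 × (137 − 15) = 96.337 → 96
B = 246 + 0.6667 × (247 − 246) = 246.667 → 247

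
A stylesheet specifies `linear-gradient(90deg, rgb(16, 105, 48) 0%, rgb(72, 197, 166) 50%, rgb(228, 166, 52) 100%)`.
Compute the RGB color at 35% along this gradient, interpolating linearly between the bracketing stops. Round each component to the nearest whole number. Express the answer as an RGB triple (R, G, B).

(55, 169, 131)

35% lies between the 0% and 50% stops, so the local fraction is t = (35 − 0)/(50 − 0) = 35/50 ≈ 0.7.
R = 16 + 0.7 × (72 − 16) = 55.2 → 55
G = 105 + 0.7 × (197 − 105) = 169.4 → 169
B = 48 + 0.7 × (166 − 48) = 130.6 → 131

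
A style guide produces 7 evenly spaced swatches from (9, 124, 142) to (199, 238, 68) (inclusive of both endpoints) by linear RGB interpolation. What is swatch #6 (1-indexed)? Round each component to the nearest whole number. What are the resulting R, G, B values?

(167, 219, 80)

With 7 swatches and endpoints inclusive, swatch 6 sits at t = (6 − 1)/(7 − 1) = 5/6 ≈ 0.8333.
R = 9 + 0.8333 × (199 − 9) = 167.327 → 167
G = 124 + 0.8333 × (238 − 124) = 218.996 → 219
B = 142 + 0.8333 × (68 − 142) = 80.336 → 80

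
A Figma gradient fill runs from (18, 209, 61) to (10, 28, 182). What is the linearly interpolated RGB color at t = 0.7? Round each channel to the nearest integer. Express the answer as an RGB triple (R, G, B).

R = 18 + 0.7 × (10 − 18) = 18 + 0.7 × -8 = 12.4 → 12
G = 209 + 0.7 × (28 − 209) = 209 + 0.7 × -181 = 82.3 → 82
B = 61 + 0.7 × (182 − 61) = 61 + 0.7 × 121 = 145.7 → 146
So the blended color is (12, 82, 146), about #0c5292.

(12, 82, 146)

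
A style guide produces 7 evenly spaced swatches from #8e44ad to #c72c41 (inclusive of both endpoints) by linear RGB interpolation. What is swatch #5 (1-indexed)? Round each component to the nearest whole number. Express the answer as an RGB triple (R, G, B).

(180, 52, 101)

With 7 swatches and endpoints inclusive, swatch 5 sits at t = (5 − 1)/(7 − 1) = 4/6 ≈ 0.6667.
#8e44ad → (142, 68, 173); #c72c41 → (199, 44, 65).
R = 142 + 0.6667 × (199 − 142) = 180.002 → 180
G = 68 + 0.6667 × (44 − 68) = 51.999 → 52
B = 173 + 0.6667 × (65 − 173) = 100.996 → 101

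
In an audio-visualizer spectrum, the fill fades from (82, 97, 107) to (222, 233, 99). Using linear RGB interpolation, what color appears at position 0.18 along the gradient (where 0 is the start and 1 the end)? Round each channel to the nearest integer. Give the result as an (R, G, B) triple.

(107, 121, 106)

R = 82 + 0.18 × (222 − 82) = 82 + 0.18 × 140 = 107.2 → 107
G = 97 + 0.18 × (233 − 97) = 97 + 0.18 × 136 = 121.48 → 121
B = 107 + 0.18 × (99 − 107) = 107 + 0.18 × -8 = 105.56 → 106
So the blended color is (107, 121, 106), about #6b796a.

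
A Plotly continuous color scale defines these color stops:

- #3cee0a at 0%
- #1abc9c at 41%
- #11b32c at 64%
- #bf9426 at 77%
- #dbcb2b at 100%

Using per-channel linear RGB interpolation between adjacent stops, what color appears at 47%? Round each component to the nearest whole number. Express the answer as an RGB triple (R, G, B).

47% lies between the 41% and 64% stops, so the local fraction is t = (47 − 41)/(64 − 41) = 6/23 ≈ 0.2609.
#1abc9c → (26, 188, 156); #11b32c → (17, 179, 44).
R = 26 + 0.2609 × (17 − 26) = 23.652 → 24
G = 188 + 0.2609 × (179 − 188) = 185.652 → 186
B = 156 + 0.2609 × (44 − 156) = 126.779 → 127

(24, 186, 127)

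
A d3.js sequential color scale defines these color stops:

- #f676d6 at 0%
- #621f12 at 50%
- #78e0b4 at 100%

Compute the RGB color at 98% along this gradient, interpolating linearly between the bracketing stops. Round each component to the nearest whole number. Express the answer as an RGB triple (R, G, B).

(119, 216, 174)

98% lies between the 50% and 100% stops, so the local fraction is t = (98 − 50)/(100 − 50) = 48/50 ≈ 0.96.
#621f12 → (98, 31, 18); #78e0b4 → (120, 224, 180).
R = 98 + 0.96 × (120 − 98) = 119.12 → 119
G = 31 + 0.96 × (224 − 31) = 216.28 → 216
B = 18 + 0.96 × (180 − 18) = 173.52 → 174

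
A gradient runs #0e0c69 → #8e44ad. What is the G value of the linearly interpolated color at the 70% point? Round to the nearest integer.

51

G₁ = 12 (from #0e0c69), G₂ = 68 (from #8e44ad).
G = 12 + 0.7 × (68 − 12) = 51.2 → 51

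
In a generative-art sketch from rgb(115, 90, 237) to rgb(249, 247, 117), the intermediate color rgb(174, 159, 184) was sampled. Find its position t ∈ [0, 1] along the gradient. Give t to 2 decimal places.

0.44

Invert the lerp on the G channel (largest span, 157): t = (159 − 90) / (247 − 90) = 69/157 = 0.43949.
Check on R: (174 − 115)/(249 − 115) = 0.4403 ✓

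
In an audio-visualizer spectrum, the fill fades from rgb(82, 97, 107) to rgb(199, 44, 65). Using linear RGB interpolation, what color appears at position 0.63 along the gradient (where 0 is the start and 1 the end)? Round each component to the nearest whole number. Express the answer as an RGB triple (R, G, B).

R = 82 + 0.63 × (199 − 82) = 82 + 0.63 × 117 = 155.71 → 156
G = 97 + 0.63 × (44 − 97) = 97 + 0.63 × -53 = 63.61 → 64
B = 107 + 0.63 × (65 − 107) = 107 + 0.63 × -42 = 80.54 → 81
So the blended color is (156, 64, 81), about #9c4051.

(156, 64, 81)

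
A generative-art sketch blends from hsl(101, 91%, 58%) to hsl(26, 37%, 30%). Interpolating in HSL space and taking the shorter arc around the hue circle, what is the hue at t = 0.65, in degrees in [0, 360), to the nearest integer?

Hue arc: Δh = 26 − 101 = -75° (|Δh| ≤ 180, already the shorter path).
H = 101 + 0.65 × (-75) = 52.25 → 52°

52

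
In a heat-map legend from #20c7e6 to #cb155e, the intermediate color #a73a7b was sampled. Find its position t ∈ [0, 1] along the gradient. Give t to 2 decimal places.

0.79

Invert the lerp on the G channel (largest span, 178): t = (58 − 199) / (21 − 199) = -141/-178 = 0.79213.
Check on R: (167 − 32)/(203 − 32) = 0.7895 ✓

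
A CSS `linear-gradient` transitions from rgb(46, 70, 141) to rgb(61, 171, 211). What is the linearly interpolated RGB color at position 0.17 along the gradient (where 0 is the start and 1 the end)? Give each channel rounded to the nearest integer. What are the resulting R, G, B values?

(49, 87, 153)

R = 46 + 0.17 × (61 − 46) = 46 + 0.17 × 15 = 48.55 → 49
G = 70 + 0.17 × (171 − 70) = 70 + 0.17 × 101 = 87.17 → 87
B = 141 + 0.17 × (211 − 141) = 141 + 0.17 × 70 = 152.9 → 153
So the blended color is (49, 87, 153), about #315799.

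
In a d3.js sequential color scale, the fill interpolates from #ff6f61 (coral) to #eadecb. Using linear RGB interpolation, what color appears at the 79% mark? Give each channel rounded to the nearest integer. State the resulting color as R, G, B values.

#ff6f61 → (255, 111, 97); #eadecb → (234, 222, 203).
79% corresponds to t = 0.79.
R = 255 + 0.79 × (234 − 255) = 255 + 0.79 × -21 = 238.41 → 238
G = 111 + 0.79 × (222 − 111) = 111 + 0.79 × 111 = 198.69 → 199
B = 97 + 0.79 × (203 − 97) = 97 + 0.79 × 106 = 180.74 → 181

(238, 199, 181)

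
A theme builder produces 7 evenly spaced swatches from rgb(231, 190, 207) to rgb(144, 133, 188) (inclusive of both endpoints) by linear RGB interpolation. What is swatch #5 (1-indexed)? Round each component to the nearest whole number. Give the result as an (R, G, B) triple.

With 7 swatches and endpoints inclusive, swatch 5 sits at t = (5 − 1)/(7 − 1) = 4/6 ≈ 0.6667.
R = 231 + 0.6667 × (144 − 231) = 172.997 → 173
G = 190 + 0.6667 × (133 − 190) = 151.998 → 152
B = 207 + 0.6667 × (188 − 207) = 194.333 → 194

(173, 152, 194)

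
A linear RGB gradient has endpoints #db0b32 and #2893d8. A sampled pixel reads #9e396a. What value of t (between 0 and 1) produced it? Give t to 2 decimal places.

Invert the lerp on the R channel (largest span, 179): t = (158 − 219) / (40 − 219) = -61/-179 = 0.34078.
Check on G: (57 − 11)/(147 − 11) = 0.3382 ✓

0.34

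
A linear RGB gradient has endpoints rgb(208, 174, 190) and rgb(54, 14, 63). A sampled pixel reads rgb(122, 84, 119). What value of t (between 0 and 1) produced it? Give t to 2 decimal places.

Invert the lerp on the G channel (largest span, 160): t = (84 − 174) / (14 − 174) = -90/-160 = 0.5625.
Check on R: (122 − 208)/(54 − 208) = 0.5584 ✓

0.56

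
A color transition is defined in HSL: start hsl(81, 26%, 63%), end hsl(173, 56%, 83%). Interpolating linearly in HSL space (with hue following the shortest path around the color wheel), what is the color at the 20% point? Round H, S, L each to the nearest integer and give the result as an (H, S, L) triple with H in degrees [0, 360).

Hue arc: Δh = 173 − 81 = 92° (|Δh| ≤ 180, already the shorter path).
H = 81 + 0.2 × (92) = 99.4 → 99°
S = 26 + 0.2 × (56 − 26) = 32 → 32%
L = 63 + 0.2 × (83 − 63) = 67 → 67%

(99, 32, 67)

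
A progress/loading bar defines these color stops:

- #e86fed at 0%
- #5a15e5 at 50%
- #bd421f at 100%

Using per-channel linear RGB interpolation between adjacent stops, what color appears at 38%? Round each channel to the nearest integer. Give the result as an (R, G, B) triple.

38% lies between the 0% and 50% stops, so the local fraction is t = (38 − 0)/(50 − 0) = 38/50 ≈ 0.76.
#e86fed → (232, 111, 237); #5a15e5 → (90, 21, 229).
R = 232 + 0.76 × (90 − 232) = 124.08 → 124
G = 111 + 0.76 × (21 − 111) = 42.6 → 43
B = 237 + 0.76 × (229 − 237) = 230.92 → 231

(124, 43, 231)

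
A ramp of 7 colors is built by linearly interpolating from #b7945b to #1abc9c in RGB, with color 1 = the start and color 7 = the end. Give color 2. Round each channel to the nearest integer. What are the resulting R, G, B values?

(157, 155, 102)

With 7 swatches and endpoints inclusive, swatch 2 sits at t = (2 − 1)/(7 − 1) = 1/6 ≈ 0.1667.
#b7945b → (183, 148, 91); #1abc9c → (26, 188, 156).
R = 183 + 0.1667 × (26 − 183) = 156.828 → 157
G = 148 + 0.1667 × (188 − 148) = 154.668 → 155
B = 91 + 0.1667 × (156 − 91) = 101.835 → 102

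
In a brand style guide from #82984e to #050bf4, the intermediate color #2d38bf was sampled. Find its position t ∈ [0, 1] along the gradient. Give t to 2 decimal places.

Invert the lerp on the B channel (largest span, 166): t = (191 − 78) / (244 − 78) = 113/166 = 0.68072.
Check on R: (45 − 130)/(5 − 130) = 0.68 ✓

0.68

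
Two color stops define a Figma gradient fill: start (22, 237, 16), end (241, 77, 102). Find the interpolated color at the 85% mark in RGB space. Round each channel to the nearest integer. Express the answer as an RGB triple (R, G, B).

(208, 101, 89)

85% corresponds to t = 0.85.
R = 22 + 0.85 × (241 − 22) = 22 + 0.85 × 219 = 208.15 → 208
G = 237 + 0.85 × (77 − 237) = 237 + 0.85 × -160 = 101 → 101
B = 16 + 0.85 × (102 − 16) = 16 + 0.85 × 86 = 89.1 → 89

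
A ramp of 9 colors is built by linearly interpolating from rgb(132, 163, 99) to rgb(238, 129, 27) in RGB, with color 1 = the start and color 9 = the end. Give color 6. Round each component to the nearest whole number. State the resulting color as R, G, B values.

(198, 142, 54)

With 9 swatches and endpoints inclusive, swatch 6 sits at t = (6 − 1)/(9 − 1) = 5/8 ≈ 0.625.
R = 132 + 0.625 × (238 − 132) = 198.25 → 198
G = 163 + 0.625 × (129 − 163) = 141.75 → 142
B = 99 + 0.625 × (27 − 99) = 54 → 54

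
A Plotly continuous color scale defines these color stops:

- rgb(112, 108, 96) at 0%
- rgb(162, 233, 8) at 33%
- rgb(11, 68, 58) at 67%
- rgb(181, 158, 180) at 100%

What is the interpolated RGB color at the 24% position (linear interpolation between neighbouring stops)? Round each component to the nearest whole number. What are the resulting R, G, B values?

24% lies between the 0% and 33% stops, so the local fraction is t = (24 − 0)/(33 − 0) = 24/33 ≈ 0.7273.
R = 112 + 0.7273 × (162 − 112) = 148.365 → 148
G = 108 + 0.7273 × (233 − 108) = 198.912 → 199
B = 96 + 0.7273 × (8 − 96) = 31.998 → 32

(148, 199, 32)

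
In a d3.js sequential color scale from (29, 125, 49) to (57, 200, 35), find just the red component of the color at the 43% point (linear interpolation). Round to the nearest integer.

41

R = 29 + 0.43 × (57 − 29) = 41.04 → 41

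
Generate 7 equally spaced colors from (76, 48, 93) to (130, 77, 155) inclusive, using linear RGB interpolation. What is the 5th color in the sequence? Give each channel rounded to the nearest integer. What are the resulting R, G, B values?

With 7 swatches and endpoints inclusive, swatch 5 sits at t = (5 − 1)/(7 − 1) = 4/6 ≈ 0.6667.
R = 76 + 0.6667 × (130 − 76) = 112.002 → 112
G = 48 + 0.6667 × (77 − 48) = 67.334 → 67
B = 93 + 0.6667 × (155 − 93) = 134.335 → 134

(112, 67, 134)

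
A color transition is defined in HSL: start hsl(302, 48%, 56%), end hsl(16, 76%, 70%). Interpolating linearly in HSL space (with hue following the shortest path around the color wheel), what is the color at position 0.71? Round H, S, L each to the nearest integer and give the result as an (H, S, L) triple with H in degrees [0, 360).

Hue: 16 − 302 = -286°, but |-286| > 180 so the shorter arc goes the other way: Δh = -286 + 360 = 74°.
H = 302 + 0.71 × (74) = 354.54 → 355°
S = 48 + 0.71 × (76 − 48) = 67.88 → 68%
L = 56 + 0.71 × (70 − 56) = 65.94 → 66%

(355, 68, 66)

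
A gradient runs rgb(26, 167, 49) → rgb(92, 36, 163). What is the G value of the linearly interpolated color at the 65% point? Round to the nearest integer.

82

G = 167 + 0.65 × (36 − 167) = 81.85 → 82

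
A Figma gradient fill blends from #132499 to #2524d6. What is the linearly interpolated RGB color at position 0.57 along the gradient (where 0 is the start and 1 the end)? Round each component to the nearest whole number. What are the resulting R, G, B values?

(29, 36, 188)

#132499 → (19, 36, 153); #2524d6 → (37, 36, 214).
R = 19 + 0.57 × (37 − 19) = 19 + 0.57 × 18 = 29.26 → 29
G = 36 + 0.57 × (36 − 36) = 36 + 0.57 × 0 = 36 → 36
B = 153 + 0.57 × (214 − 153) = 153 + 0.57 × 61 = 187.77 → 188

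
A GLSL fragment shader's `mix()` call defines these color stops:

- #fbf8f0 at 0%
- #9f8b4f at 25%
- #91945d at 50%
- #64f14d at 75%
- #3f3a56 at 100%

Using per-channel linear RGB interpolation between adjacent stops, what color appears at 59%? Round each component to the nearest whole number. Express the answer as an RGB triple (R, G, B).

59% lies between the 50% and 75% stops, so the local fraction is t = (59 − 50)/(75 − 50) = 9/25 ≈ 0.36.
#91945d → (145, 148, 93); #64f14d → (100, 241, 77).
R = 145 + 0.36 × (100 − 145) = 128.8 → 129
G = 148 + 0.36 × (241 − 148) = 181.48 → 181
B = 93 + 0.36 × (77 − 93) = 87.24 → 87

(129, 181, 87)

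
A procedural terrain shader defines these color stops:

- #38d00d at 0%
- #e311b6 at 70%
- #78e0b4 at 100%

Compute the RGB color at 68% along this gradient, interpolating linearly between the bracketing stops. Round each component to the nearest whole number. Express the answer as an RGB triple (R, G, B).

(222, 22, 177)

68% lies between the 0% and 70% stops, so the local fraction is t = (68 − 0)/(70 − 0) = 68/70 ≈ 0.9714.
#38d00d → (56, 208, 13); #e311b6 → (227, 17, 182).
R = 56 + 0.9714 × (227 − 56) = 222.109 → 222
G = 208 + 0.9714 × (17 − 208) = 22.463 → 22
B = 13 + 0.9714 × (182 − 13) = 177.167 → 177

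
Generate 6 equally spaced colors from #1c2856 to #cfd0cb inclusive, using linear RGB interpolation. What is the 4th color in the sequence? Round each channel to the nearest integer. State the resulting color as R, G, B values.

(135, 141, 156)

With 6 swatches and endpoints inclusive, swatch 4 sits at t = (4 − 1)/(6 − 1) = 3/5 ≈ 0.6.
#1c2856 → (28, 40, 86); #cfd0cb → (207, 208, 203).
R = 28 + 0.6 × (207 − 28) = 135.4 → 135
G = 40 + 0.6 × (208 − 40) = 140.8 → 141
B = 86 + 0.6 × (203 − 86) = 156.2 → 156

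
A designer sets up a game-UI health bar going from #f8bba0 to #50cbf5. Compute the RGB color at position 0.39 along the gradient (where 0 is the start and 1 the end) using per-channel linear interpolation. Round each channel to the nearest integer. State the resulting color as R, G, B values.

#f8bba0 → (248, 187, 160); #50cbf5 → (80, 203, 245).
R = 248 + 0.39 × (80 − 248) = 248 + 0.39 × -168 = 182.48 → 182
G = 187 + 0.39 × (203 − 187) = 187 + 0.39 × 16 = 193.24 → 193
B = 160 + 0.39 × (245 − 160) = 160 + 0.39 × 85 = 193.15 → 193
So the blended color is (182, 193, 193), about #b6c1c1.

(182, 193, 193)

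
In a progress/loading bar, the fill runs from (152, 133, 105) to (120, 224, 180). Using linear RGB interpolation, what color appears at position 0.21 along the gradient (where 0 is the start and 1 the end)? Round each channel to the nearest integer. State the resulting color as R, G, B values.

R = 152 + 0.21 × (120 − 152) = 152 + 0.21 × -32 = 145.28 → 145
G = 133 + 0.21 × (224 − 133) = 133 + 0.21 × 91 = 152.11 → 152
B = 105 + 0.21 × (180 − 105) = 105 + 0.21 × 75 = 120.75 → 121

(145, 152, 121)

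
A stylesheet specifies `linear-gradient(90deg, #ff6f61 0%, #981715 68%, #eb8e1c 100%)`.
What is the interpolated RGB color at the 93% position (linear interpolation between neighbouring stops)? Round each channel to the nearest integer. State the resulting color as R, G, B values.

(217, 116, 26)

93% lies between the 68% and 100% stops, so the local fraction is t = (93 − 68)/(100 − 68) = 25/32 ≈ 0.7812.
#981715 → (152, 23, 21); #eb8e1c → (235, 142, 28).
R = 152 + 0.7812 × (235 − 152) = 216.84 → 217
G = 23 + 0.7812 × (142 − 23) = 115.963 → 116
B = 21 + 0.7812 × (28 − 21) = 26.468 → 26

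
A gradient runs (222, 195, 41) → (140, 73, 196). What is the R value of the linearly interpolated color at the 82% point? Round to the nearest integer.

155

R = 222 + 0.82 × (140 − 222) = 154.76 → 155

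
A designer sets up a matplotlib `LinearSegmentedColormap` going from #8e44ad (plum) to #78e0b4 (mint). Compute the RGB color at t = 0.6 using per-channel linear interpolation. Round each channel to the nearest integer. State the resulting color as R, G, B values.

#8e44ad → (142, 68, 173); #78e0b4 → (120, 224, 180).
R = 142 + 0.6 × (120 − 142) = 142 + 0.6 × -22 = 128.8 → 129
G = 68 + 0.6 × (224 − 68) = 68 + 0.6 × 156 = 161.6 → 162
B = 173 + 0.6 × (180 − 173) = 173 + 0.6 × 7 = 177.2 → 177

(129, 162, 177)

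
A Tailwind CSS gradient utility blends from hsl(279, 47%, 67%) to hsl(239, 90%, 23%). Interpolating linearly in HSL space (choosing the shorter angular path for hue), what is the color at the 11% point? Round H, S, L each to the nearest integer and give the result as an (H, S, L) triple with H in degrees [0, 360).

(275, 52, 62)

Hue arc: Δh = 239 − 279 = -40° (|Δh| ≤ 180, already the shorter path).
H = 279 + 0.11 × (-40) = 274.6 → 275°
S = 47 + 0.11 × (90 − 47) = 51.73 → 52%
L = 67 + 0.11 × (23 − 67) = 62.16 → 62%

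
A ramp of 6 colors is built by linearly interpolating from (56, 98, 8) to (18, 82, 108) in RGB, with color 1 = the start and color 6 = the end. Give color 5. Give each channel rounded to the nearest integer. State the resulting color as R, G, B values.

(26, 85, 88)

With 6 swatches and endpoints inclusive, swatch 5 sits at t = (5 − 1)/(6 − 1) = 4/5 ≈ 0.8.
R = 56 + 0.8 × (18 − 56) = 25.6 → 26
G = 98 + 0.8 × (82 − 98) = 85.2 → 85
B = 8 + 0.8 × (108 − 8) = 88 → 88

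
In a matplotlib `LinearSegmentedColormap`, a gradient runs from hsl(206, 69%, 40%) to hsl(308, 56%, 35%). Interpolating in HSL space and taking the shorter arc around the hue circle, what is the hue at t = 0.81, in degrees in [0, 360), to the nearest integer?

Hue arc: Δh = 308 − 206 = 102° (|Δh| ≤ 180, already the shorter path).
H = 206 + 0.81 × (102) = 288.62 → 289°

289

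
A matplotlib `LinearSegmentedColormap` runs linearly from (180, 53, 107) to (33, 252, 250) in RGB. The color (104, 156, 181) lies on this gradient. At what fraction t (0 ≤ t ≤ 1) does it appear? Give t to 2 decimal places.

0.52

Invert the lerp on the G channel (largest span, 199): t = (156 − 53) / (252 − 53) = 103/199 = 0.51759.
Check on R: (104 − 180)/(33 − 180) = 0.517 ✓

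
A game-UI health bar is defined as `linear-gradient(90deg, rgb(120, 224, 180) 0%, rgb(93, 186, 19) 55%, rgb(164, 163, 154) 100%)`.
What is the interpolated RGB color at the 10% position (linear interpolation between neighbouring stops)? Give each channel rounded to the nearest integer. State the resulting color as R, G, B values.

(115, 217, 151)

10% lies between the 0% and 55% stops, so the local fraction is t = (10 − 0)/(55 − 0) = 10/55 ≈ 0.1818.
R = 120 + 0.1818 × (93 − 120) = 115.091 → 115
G = 224 + 0.1818 × (186 − 224) = 217.092 → 217
B = 180 + 0.1818 × (19 − 180) = 150.73 → 151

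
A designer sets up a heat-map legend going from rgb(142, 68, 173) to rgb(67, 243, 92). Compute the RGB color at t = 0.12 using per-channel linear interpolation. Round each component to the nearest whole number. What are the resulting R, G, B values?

R = 142 + 0.12 × (67 − 142) = 142 + 0.12 × -75 = 133 → 133
G = 68 + 0.12 × (243 − 68) = 68 + 0.12 × 175 = 89 → 89
B = 173 + 0.12 × (92 − 173) = 173 + 0.12 × -81 = 163.28 → 163
So the blended color is (133, 89, 163), about #8559a3.

(133, 89, 163)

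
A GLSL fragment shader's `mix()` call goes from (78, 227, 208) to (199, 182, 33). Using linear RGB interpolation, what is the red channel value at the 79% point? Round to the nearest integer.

R = 78 + 0.79 × (199 − 78) = 173.59 → 174

174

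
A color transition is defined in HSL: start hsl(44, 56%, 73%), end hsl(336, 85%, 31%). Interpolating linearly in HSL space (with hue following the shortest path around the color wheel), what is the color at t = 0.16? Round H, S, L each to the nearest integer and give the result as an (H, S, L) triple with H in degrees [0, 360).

(33, 61, 66)

Hue: 336 − 44 = 292°, but |292| > 180 so the shorter arc goes the other way: Δh = 292 − 360 = -68°.
H = 44 + 0.16 × (-68) = 33.12 → 33°
S = 56 + 0.16 × (85 − 56) = 60.64 → 61%
L = 73 + 0.16 × (31 − 73) = 66.28 → 66%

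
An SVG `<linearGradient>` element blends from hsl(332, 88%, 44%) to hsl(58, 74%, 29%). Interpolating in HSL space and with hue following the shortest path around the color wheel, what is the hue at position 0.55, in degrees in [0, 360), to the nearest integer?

Hue: 58 − 332 = -274°, but |-274| > 180 so the shorter arc goes the other way: Δh = -274 + 360 = 86°.
H = 332 + 0.55 × (86) = 379.3 → 379 → 379 mod 360 = 19°

19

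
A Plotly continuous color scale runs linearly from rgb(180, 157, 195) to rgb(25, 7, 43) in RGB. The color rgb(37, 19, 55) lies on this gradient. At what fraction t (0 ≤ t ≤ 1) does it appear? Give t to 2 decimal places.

0.92

Invert the lerp on the R channel (largest span, 155): t = (37 − 180) / (25 − 180) = -143/-155 = 0.92258.
Check on G: (19 − 157)/(7 − 157) = 0.92 ✓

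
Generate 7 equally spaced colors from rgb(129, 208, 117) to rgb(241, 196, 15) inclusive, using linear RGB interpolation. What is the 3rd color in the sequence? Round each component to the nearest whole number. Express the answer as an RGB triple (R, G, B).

With 7 swatches and endpoints inclusive, swatch 3 sits at t = (3 − 1)/(7 − 1) = 2/6 ≈ 0.3333.
R = 129 + 0.3333 × (241 − 129) = 166.33 → 166
G = 208 + 0.3333 × (196 − 208) = 204 → 204
B = 117 + 0.3333 × (15 − 117) = 83.003 → 83

(166, 204, 83)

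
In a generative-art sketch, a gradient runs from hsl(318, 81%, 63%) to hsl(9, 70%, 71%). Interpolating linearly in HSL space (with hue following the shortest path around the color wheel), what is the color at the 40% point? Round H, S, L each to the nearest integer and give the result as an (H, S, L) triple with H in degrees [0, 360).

Hue: 9 − 318 = -309°, but |-309| > 180 so the shorter arc goes the other way: Δh = -309 + 360 = 51°.
H = 318 + 0.4 × (51) = 338.4 → 338°
S = 81 + 0.4 × (70 − 81) = 76.6 → 77%
L = 63 + 0.4 × (71 − 63) = 66.2 → 66%

(338, 77, 66)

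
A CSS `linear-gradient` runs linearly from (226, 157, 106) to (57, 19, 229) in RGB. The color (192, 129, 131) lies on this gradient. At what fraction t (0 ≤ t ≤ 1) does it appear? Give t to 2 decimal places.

Invert the lerp on the R channel (largest span, 169): t = (192 − 226) / (57 − 226) = -34/-169 = 0.20118.
Check on G: (129 − 157)/(19 − 157) = 0.2029 ✓

0.20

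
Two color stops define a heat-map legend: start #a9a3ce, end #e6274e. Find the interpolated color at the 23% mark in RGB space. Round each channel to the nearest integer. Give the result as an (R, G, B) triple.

(183, 134, 177)

#a9a3ce → (169, 163, 206); #e6274e → (230, 39, 78).
23% corresponds to t = 0.23.
R = 169 + 0.23 × (230 − 169) = 169 + 0.23 × 61 = 183.03 → 183
G = 163 + 0.23 × (39 − 163) = 163 + 0.23 × -124 = 134.48 → 134
B = 206 + 0.23 × (78 − 206) = 206 + 0.23 × -128 = 176.56 → 177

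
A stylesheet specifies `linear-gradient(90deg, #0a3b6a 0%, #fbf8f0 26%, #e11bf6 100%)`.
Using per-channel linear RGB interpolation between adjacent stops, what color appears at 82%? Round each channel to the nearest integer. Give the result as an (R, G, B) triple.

(231, 81, 245)

82% lies between the 26% and 100% stops, so the local fraction is t = (82 − 26)/(100 − 26) = 56/74 ≈ 0.7568.
#fbf8f0 → (251, 248, 240); #e11bf6 → (225, 27, 246).
R = 251 + 0.7568 × (225 − 251) = 231.323 → 231
G = 248 + 0.7568 × (27 − 248) = 80.747 → 81
B = 240 + 0.7568 × (246 − 240) = 244.541 → 245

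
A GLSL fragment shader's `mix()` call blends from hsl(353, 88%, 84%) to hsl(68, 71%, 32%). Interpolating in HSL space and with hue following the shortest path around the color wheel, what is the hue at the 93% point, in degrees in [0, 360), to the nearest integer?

63

Hue: 68 − 353 = -285°, but |-285| > 180 so the shorter arc goes the other way: Δh = -285 + 360 = 75°.
H = 353 + 0.93 × (75) = 422.75 → 423 → 423 mod 360 = 63°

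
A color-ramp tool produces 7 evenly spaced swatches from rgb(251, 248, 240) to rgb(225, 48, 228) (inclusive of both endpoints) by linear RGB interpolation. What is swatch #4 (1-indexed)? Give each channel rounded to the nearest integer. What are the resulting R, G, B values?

(238, 148, 234)

With 7 swatches and endpoints inclusive, swatch 4 sits at t = (4 − 1)/(7 − 1) = 3/6 ≈ 0.5.
R = 251 + 0.5 × (225 − 251) = 238 → 238
G = 248 + 0.5 × (48 − 248) = 148 → 148
B = 240 + 0.5 × (228 − 240) = 234 → 234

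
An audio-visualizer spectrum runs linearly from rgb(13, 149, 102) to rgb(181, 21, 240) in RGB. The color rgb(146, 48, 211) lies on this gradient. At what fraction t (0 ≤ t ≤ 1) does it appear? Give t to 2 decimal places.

Invert the lerp on the R channel (largest span, 168): t = (146 − 13) / (181 − 13) = 133/168 = 0.79167.
Check on G: (48 − 149)/(21 − 149) = 0.7891 ✓

0.79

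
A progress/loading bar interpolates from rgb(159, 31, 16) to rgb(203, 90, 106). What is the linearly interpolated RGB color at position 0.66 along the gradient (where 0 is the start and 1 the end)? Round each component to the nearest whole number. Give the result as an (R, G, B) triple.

R = 159 + 0.66 × (203 − 159) = 159 + 0.66 × 44 = 188.04 → 188
G = 31 + 0.66 × (90 − 31) = 31 + 0.66 × 59 = 69.94 → 70
B = 16 + 0.66 × (106 − 16) = 16 + 0.66 × 90 = 75.4 → 75
So the blended color is (188, 70, 75), about #bc464b.

(188, 70, 75)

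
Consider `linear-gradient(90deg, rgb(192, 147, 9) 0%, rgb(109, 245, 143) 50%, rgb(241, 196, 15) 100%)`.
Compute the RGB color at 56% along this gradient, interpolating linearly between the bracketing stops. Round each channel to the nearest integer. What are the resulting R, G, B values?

56% lies between the 50% and 100% stops, so the local fraction is t = (56 − 50)/(100 − 50) = 6/50 ≈ 0.12.
R = 109 + 0.12 × (241 − 109) = 124.84 → 125
G = 245 + 0.12 × (196 − 245) = 239.12 → 239
B = 143 + 0.12 × (15 − 143) = 127.64 → 128

(125, 239, 128)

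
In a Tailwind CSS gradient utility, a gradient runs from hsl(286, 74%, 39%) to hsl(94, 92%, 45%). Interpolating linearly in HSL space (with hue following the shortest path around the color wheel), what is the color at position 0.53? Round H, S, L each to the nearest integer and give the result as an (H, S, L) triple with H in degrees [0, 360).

Hue: 94 − 286 = -192°, but |-192| > 180 so the shorter arc goes the other way: Δh = -192 + 360 = 168°.
H = 286 + 0.53 × (168) = 375.04 → 375 → 375 mod 360 = 15°
S = 74 + 0.53 × (92 − 74) = 83.54 → 84%
L = 39 + 0.53 × (45 − 39) = 42.18 → 42%

(15, 84, 42)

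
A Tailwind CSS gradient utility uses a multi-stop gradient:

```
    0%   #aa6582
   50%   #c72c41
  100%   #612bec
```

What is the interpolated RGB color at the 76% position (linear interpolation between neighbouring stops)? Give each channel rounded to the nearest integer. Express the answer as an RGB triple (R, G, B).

(146, 43, 154)

76% lies between the 50% and 100% stops, so the local fraction is t = (76 − 50)/(100 − 50) = 26/50 ≈ 0.52.
#c72c41 → (199, 44, 65); #612bec → (97, 43, 236).
R = 199 + 0.52 × (97 − 199) = 145.96 → 146
G = 44 + 0.52 × (43 − 44) = 43.48 → 43
B = 65 + 0.52 × (236 − 65) = 153.92 → 154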